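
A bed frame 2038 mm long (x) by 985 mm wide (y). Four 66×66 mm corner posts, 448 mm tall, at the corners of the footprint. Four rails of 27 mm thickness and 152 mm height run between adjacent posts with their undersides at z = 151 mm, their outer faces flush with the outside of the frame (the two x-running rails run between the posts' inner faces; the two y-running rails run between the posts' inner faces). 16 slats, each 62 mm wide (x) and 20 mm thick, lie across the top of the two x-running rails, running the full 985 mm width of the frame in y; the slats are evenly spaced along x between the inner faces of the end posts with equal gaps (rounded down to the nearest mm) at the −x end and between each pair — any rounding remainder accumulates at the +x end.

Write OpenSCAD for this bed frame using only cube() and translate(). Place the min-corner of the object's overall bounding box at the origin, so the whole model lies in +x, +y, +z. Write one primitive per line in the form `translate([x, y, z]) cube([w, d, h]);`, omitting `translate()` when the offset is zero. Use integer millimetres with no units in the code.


cube([66, 66, 448]);
translate([0, 919, 0]) cube([66, 66, 448]);
translate([1972, 0, 0]) cube([66, 66, 448]);
translate([1972, 919, 0]) cube([66, 66, 448]);
translate([66, 0, 151]) cube([1906, 27, 152]);
translate([66, 958, 151]) cube([1906, 27, 152]);
translate([0, 66, 151]) cube([27, 853, 152]);
translate([2011, 66, 151]) cube([27, 853, 152]);
translate([119, 0, 303]) cube([62, 985, 20]);
translate([234, 0, 303]) cube([62, 985, 20]);
translate([349, 0, 303]) cube([62, 985, 20]);
translate([464, 0, 303]) cube([62, 985, 20]);
translate([579, 0, 303]) cube([62, 985, 20]);
translate([694, 0, 303]) cube([62, 985, 20]);
translate([809, 0, 303]) cube([62, 985, 20]);
translate([924, 0, 303]) cube([62, 985, 20]);
translate([1039, 0, 303]) cube([62, 985, 20]);
translate([1154, 0, 303]) cube([62, 985, 20]);
translate([1269, 0, 303]) cube([62, 985, 20]);
translate([1384, 0, 303]) cube([62, 985, 20]);
translate([1499, 0, 303]) cube([62, 985, 20]);
translate([1614, 0, 303]) cube([62, 985, 20]);
translate([1729, 0, 303]) cube([62, 985, 20]);
translate([1844, 0, 303]) cube([62, 985, 20]);


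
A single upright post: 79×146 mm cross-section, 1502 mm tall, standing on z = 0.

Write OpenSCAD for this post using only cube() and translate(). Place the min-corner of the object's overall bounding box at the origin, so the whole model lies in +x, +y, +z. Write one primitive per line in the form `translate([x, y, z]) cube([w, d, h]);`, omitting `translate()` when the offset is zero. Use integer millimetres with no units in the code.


cube([79, 146, 1502]);


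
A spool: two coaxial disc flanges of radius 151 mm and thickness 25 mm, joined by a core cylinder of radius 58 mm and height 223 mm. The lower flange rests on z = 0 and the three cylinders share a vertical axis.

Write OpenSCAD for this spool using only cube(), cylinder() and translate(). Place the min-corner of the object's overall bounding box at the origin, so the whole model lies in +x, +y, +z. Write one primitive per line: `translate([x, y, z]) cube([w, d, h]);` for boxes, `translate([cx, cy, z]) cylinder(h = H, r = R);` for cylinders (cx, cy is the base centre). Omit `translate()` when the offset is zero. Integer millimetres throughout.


translate([151, 151, 0]) cylinder(h = 25, r = 151);
translate([151, 151, 25]) cylinder(h = 223, r = 58);
translate([151, 151, 248]) cylinder(h = 25, r = 151);


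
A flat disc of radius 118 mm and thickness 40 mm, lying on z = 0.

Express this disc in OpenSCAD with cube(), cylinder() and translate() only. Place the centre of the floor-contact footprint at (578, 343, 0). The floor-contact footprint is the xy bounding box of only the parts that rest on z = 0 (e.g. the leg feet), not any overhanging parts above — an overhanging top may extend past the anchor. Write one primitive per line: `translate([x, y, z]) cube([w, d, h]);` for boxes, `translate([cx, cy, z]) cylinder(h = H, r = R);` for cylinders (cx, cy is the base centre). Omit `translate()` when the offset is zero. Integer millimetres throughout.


translate([578, 343, 0]) cylinder(h = 40, r = 118);


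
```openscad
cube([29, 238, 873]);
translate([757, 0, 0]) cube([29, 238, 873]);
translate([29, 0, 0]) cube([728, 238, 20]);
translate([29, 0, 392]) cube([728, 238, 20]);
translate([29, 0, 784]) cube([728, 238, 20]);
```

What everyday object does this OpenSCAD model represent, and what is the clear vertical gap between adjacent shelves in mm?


A bookshelf. The clear shelf gap is 372 mm.

Two tall side panels with 3 horizontal boards between them — a bookshelf. The first two shelf undersides are at z = 0 and z = 392; with shelf thickness 20, the clear gap is 392 − 0 − 20 = 372 mm.


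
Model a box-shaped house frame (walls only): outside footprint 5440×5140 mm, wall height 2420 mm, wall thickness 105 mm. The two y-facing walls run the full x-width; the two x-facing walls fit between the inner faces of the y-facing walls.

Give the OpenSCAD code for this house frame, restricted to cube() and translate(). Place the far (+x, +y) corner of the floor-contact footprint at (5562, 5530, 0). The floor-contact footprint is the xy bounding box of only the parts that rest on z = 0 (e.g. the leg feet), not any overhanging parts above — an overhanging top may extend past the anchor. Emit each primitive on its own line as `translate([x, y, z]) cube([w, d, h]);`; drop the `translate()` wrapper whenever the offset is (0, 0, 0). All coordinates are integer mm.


translate([122, 390, 0]) cube([5440, 105, 2420]);
translate([122, 5425, 0]) cube([5440, 105, 2420]);
translate([122, 495, 0]) cube([105, 4930, 2420]);
translate([5457, 495, 0]) cube([105, 4930, 2420]);


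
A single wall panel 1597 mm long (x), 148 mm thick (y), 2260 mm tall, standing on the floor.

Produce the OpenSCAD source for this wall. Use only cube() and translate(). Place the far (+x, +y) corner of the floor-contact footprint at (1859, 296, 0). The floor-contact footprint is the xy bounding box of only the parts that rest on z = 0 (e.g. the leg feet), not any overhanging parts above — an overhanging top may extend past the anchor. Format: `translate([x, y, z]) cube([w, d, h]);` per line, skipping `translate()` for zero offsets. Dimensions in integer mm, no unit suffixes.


translate([262, 148, 0]) cube([1597, 148, 2260]);


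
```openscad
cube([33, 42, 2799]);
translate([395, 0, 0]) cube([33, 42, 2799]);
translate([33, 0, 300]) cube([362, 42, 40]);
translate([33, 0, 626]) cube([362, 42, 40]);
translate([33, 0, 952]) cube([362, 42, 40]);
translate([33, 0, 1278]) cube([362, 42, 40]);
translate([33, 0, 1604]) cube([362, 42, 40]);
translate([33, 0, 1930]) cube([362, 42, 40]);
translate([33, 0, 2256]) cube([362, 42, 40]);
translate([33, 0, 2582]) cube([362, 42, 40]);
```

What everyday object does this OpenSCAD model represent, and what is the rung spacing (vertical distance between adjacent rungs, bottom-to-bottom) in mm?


A ladder. The rung spacing is 326 mm.

Two tall 33×42 posts with 8 short bars between them — a ladder. Adjacent rungs sit at z = 300 and z = 626, so the spacing is 626 − 300 = 326 mm.


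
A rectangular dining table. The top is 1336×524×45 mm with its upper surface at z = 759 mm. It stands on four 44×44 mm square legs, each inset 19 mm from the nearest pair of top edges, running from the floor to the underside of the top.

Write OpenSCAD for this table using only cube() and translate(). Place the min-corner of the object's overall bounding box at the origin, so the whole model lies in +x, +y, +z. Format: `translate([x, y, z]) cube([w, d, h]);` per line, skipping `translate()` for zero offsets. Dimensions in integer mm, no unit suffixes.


// leg_h = 759 - 45 = 714
translate([0, 0, 714]) cube([1336, 524, 45]);
translate([19, 19, 0]) cube([44, 44, 714]);
translate([1273, 19, 0]) cube([44, 44, 714]);
translate([19, 461, 0]) cube([44, 44, 714]);
translate([1273, 461, 0]) cube([44, 44, 714]);


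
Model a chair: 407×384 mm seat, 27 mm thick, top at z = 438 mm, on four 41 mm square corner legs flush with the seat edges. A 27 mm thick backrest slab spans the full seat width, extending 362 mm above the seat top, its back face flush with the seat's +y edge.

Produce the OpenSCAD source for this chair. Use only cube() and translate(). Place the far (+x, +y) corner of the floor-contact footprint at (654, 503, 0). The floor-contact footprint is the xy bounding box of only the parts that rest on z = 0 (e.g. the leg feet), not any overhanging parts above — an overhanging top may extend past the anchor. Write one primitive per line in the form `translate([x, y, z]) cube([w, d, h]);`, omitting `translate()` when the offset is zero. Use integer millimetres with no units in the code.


translate([247, 119, 411]) cube([407, 384, 27]);
translate([247, 119, 0]) cube([41, 41, 411]);
translate([613, 119, 0]) cube([41, 41, 411]);
translate([247, 462, 0]) cube([41, 41, 411]);
translate([613, 462, 0]) cube([41, 41, 411]);
translate([247, 476, 438]) cube([407, 27, 362]);


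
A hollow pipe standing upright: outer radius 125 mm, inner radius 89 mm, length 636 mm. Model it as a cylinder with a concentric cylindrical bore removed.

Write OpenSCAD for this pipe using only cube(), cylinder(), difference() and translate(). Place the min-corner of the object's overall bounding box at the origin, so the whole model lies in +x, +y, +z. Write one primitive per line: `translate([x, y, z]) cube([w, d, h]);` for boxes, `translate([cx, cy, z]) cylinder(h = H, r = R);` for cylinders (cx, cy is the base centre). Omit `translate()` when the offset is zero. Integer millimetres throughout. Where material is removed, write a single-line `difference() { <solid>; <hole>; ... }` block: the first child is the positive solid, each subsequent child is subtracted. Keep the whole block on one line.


difference() { translate([125, 125, 0]) cylinder(h = 636, r = 125); translate([125, 125, 0]) cylinder(h = 636, r = 89); }


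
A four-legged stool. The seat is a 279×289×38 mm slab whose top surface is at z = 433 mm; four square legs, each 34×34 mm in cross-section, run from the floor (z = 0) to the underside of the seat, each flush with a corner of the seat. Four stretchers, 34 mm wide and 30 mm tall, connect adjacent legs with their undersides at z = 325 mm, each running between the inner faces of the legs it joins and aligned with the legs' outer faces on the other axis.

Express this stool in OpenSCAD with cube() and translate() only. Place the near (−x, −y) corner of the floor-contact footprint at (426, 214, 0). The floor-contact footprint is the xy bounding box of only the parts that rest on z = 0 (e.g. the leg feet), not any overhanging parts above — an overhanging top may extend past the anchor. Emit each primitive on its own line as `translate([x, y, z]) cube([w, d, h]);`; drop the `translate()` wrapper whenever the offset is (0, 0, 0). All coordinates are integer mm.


// leg_h = 433 - 38 = 395
// stretcher span = 279 - 2*34 = 211
translate([426, 214, 395]) cube([279, 289, 38]);
translate([426, 214, 0]) cube([34, 34, 395]);
translate([671, 214, 0]) cube([34, 34, 395]);
translate([426, 469, 0]) cube([34, 34, 395]);
translate([671, 469, 0]) cube([34, 34, 395]);
translate([460, 214, 325]) cube([211, 34, 30]);
translate([460, 469, 325]) cube([211, 34, 30]);
translate([426, 248, 325]) cube([34, 221, 30]);
translate([671, 248, 325]) cube([34, 221, 30]);


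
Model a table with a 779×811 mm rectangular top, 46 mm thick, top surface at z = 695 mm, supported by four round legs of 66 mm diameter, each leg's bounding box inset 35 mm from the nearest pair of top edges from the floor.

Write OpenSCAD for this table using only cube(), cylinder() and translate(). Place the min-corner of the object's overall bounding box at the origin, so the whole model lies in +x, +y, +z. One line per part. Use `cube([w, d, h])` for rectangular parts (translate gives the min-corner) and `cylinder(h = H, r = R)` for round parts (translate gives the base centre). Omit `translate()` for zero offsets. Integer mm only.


// leg_h = 695 - 46 = 649
translate([0, 0, 649]) cube([779, 811, 46]);
translate([68, 68, 0]) cylinder(h = 649, r = 33);
translate([711, 68, 0]) cylinder(h = 649, r = 33);
translate([68, 743, 0]) cylinder(h = 649, r = 33);
translate([711, 743, 0]) cylinder(h = 649, r = 33);


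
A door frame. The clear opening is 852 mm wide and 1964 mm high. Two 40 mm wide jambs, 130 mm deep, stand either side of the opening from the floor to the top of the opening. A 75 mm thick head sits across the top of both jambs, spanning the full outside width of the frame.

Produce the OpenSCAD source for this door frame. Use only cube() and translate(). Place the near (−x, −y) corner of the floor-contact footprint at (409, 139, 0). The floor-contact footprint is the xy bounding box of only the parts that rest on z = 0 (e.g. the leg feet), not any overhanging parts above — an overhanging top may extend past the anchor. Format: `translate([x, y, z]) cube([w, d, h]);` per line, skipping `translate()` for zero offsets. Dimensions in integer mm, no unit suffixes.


translate([409, 139, 0]) cube([40, 130, 1964]);
translate([1301, 139, 0]) cube([40, 130, 1964]);
translate([409, 139, 1964]) cube([932, 130, 75]);


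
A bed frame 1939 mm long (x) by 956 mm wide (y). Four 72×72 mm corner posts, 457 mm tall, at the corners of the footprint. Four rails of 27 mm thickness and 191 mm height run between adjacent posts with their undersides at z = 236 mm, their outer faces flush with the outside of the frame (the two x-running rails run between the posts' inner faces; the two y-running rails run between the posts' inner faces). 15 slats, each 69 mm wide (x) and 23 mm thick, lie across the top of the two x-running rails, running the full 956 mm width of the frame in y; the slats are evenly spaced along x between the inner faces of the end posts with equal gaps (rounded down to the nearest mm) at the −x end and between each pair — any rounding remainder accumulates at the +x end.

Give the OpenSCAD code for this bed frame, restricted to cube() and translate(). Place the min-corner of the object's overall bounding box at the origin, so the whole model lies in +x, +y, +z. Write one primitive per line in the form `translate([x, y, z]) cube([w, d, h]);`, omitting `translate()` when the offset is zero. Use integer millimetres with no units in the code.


cube([72, 72, 457]);
translate([0, 884, 0]) cube([72, 72, 457]);
translate([1867, 0, 0]) cube([72, 72, 457]);
translate([1867, 884, 0]) cube([72, 72, 457]);
translate([72, 0, 236]) cube([1795, 27, 191]);
translate([72, 929, 236]) cube([1795, 27, 191]);
translate([0, 72, 236]) cube([27, 812, 191]);
translate([1912, 72, 236]) cube([27, 812, 191]);
translate([119, 0, 427]) cube([69, 956, 23]);
translate([235, 0, 427]) cube([69, 956, 23]);
translate([351, 0, 427]) cube([69, 956, 23]);
translate([467, 0, 427]) cube([69, 956, 23]);
translate([583, 0, 427]) cube([69, 956, 23]);
translate([699, 0, 427]) cube([69, 956, 23]);
translate([815, 0, 427]) cube([69, 956, 23]);
translate([931, 0, 427]) cube([69, 956, 23]);
translate([1047, 0, 427]) cube([69, 956, 23]);
translate([1163, 0, 427]) cube([69, 956, 23]);
translate([1279, 0, 427]) cube([69, 956, 23]);
translate([1395, 0, 427]) cube([69, 956, 23]);
translate([1511, 0, 427]) cube([69, 956, 23]);
translate([1627, 0, 427]) cube([69, 956, 23]);
translate([1743, 0, 427]) cube([69, 956, 23]);


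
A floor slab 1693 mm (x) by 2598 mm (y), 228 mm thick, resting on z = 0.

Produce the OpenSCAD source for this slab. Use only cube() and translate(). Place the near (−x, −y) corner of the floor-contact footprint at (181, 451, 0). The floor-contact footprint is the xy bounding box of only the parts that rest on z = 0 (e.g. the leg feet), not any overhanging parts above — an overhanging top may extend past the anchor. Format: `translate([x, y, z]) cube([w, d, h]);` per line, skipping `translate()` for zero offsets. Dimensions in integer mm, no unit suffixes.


translate([181, 451, 0]) cube([1693, 2598, 228]);


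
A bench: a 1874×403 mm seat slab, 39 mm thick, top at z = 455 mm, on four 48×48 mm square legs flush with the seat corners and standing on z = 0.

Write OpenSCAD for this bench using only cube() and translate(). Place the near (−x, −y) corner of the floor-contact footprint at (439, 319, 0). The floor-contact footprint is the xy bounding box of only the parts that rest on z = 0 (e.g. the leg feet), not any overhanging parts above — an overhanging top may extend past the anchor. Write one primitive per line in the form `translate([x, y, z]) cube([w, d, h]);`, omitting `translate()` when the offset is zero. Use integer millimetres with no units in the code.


// leg_h = 455 − 39 = 416
translate([439, 319, 416]) cube([1874, 403, 39]);
translate([439, 319, 0]) cube([48, 48, 416]);
translate([439, 674, 0]) cube([48, 48, 416]);
translate([2265, 319, 0]) cube([48, 48, 416]);
translate([2265, 674, 0]) cube([48, 48, 416]);


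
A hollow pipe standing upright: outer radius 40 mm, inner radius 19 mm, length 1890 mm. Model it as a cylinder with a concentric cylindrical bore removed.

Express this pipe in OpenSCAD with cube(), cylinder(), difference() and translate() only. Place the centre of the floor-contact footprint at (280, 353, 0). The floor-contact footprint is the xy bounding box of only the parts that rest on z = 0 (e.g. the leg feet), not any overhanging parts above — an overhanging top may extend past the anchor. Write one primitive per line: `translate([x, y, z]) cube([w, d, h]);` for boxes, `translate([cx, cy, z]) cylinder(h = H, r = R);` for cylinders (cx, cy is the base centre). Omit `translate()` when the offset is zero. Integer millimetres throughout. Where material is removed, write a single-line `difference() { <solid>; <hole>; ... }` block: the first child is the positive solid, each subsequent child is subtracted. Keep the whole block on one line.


difference() { translate([280, 353, 0]) cylinder(h = 1890, r = 40); translate([280, 353, 0]) cylinder(h = 1890, r = 19); }


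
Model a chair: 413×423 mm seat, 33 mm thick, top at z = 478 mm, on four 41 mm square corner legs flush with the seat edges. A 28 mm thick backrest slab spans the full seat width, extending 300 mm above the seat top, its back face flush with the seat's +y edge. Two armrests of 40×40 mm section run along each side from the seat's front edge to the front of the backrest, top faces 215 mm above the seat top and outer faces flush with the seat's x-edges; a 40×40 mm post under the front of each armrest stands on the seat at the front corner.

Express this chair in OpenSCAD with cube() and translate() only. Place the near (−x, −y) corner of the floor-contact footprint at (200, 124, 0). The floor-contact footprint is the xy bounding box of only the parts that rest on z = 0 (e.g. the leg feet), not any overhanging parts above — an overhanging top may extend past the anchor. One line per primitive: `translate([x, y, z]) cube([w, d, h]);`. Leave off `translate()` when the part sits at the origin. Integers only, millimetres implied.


translate([200, 124, 445]) cube([413, 423, 33]);
translate([200, 124, 0]) cube([41, 41, 445]);
translate([572, 124, 0]) cube([41, 41, 445]);
translate([200, 506, 0]) cube([41, 41, 445]);
translate([572, 506, 0]) cube([41, 41, 445]);
translate([200, 519, 478]) cube([413, 28, 300]);
translate([200, 124, 653]) cube([40, 395, 40]);
translate([573, 124, 653]) cube([40, 395, 40]);
translate([200, 124, 478]) cube([40, 40, 175]);
translate([573, 124, 478]) cube([40, 40, 175]);


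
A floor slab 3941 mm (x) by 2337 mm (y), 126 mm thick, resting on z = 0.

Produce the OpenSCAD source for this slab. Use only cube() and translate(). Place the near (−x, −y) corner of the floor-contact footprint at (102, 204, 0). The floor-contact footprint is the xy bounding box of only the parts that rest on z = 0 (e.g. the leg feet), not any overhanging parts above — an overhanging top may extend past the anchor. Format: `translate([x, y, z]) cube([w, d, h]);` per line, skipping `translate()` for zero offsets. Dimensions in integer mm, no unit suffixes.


translate([102, 204, 0]) cube([3941, 2337, 126]);


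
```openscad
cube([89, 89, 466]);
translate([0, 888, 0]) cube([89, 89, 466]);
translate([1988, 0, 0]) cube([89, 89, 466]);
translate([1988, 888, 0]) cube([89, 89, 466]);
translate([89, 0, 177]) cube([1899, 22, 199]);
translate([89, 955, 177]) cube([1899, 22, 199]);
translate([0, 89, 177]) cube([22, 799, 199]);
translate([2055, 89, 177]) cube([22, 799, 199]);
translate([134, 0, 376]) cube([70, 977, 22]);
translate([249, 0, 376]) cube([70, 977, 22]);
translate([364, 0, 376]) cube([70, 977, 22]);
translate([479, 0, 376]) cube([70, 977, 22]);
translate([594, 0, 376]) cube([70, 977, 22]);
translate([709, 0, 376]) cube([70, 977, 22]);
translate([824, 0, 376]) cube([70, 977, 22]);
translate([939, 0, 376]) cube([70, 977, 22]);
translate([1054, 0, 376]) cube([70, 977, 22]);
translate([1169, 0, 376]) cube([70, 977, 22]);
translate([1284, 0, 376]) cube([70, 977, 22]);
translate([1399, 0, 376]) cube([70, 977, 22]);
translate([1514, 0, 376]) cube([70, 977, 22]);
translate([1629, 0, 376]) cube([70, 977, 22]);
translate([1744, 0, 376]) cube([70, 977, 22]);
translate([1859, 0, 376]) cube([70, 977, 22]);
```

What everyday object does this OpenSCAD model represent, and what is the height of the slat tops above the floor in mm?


A bed frame. The slat-top height is 398 mm.

Four posts, four rails, and a row of slats — a bed frame. Slats sit on the rails at z = 177 + 199 = 376; with slat thickness 22, the top is 398 mm.


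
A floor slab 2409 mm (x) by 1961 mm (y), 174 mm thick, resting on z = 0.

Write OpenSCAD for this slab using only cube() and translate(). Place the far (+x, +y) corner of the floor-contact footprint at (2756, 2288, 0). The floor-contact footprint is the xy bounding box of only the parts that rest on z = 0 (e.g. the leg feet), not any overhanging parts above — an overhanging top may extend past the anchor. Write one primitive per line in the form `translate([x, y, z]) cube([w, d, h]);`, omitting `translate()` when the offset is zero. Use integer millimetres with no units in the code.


translate([347, 327, 0]) cube([2409, 1961, 174]);


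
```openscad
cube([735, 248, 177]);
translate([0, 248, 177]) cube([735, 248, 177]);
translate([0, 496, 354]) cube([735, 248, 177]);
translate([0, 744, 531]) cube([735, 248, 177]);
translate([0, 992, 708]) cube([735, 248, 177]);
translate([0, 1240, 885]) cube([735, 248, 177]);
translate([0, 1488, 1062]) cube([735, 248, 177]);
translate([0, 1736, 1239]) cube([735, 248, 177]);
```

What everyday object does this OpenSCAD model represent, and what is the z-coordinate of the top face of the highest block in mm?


A staircase. The total rise is 1416 mm.

8 identical blocks, each offset up and back from the previous — a staircase. Each step is 177 mm tall and there are 8 of them, so the total rise is 8 × 177 = 1416 mm.


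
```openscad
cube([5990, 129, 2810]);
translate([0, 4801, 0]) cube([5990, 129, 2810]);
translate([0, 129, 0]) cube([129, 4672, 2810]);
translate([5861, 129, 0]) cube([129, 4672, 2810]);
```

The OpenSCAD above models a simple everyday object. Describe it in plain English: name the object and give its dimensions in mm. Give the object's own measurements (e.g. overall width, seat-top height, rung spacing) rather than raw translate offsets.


The wall frame of a small rectangular building: four walls, each 2810 mm tall and 129 mm thick, enclosing a footprint 5990 mm (x) by 4930 mm (y) outside-to-outside, with no floor or roof. The front and back walls (the −y and +y sides) span the full width; the two side walls fit between them.


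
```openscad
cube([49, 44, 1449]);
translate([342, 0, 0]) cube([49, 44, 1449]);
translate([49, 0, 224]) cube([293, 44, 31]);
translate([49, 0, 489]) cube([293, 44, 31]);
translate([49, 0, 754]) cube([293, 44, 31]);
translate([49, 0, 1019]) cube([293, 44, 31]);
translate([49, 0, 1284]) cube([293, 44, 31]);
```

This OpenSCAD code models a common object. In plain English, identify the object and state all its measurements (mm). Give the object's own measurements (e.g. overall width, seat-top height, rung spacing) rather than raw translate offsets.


A straight ladder. Two 49×44 mm vertical rails, 1449 mm tall, stand 391 mm apart (outside-to-outside) with their front faces coplanar on the −y side. 5 rungs, each 44 mm deep and 31 mm tall, span between the inner faces of the rails, front faces flush with the rails. The lowest rung's underside is at z = 224 mm and rungs are spaced 265 mm apart (underside to underside).


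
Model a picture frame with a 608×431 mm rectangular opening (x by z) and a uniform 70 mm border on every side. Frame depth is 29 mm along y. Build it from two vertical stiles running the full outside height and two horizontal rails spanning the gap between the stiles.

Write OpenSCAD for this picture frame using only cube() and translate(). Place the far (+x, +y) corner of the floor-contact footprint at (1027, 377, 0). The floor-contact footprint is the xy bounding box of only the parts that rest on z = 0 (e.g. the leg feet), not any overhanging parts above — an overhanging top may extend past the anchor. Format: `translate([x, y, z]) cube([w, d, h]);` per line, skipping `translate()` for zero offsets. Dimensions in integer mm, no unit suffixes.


translate([279, 348, 0]) cube([70, 29, 571]);
translate([957, 348, 0]) cube([70, 29, 571]);
translate([349, 348, 0]) cube([608, 29, 70]);
translate([349, 348, 501]) cube([608, 29, 70]);


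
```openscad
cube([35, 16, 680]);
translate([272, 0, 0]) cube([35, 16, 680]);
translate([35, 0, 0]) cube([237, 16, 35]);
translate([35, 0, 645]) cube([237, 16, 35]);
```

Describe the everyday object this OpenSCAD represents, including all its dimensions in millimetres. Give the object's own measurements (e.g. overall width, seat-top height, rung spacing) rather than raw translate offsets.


A rectangular picture frame lying in the x–z plane (depth along y). The opening is 237 mm wide (x) by 610 mm tall (z), surrounded by a border 35 mm wide on all four sides. The frame is 16 mm deep and is made of two full-height vertical stiles with two horizontal rails fitted between them.


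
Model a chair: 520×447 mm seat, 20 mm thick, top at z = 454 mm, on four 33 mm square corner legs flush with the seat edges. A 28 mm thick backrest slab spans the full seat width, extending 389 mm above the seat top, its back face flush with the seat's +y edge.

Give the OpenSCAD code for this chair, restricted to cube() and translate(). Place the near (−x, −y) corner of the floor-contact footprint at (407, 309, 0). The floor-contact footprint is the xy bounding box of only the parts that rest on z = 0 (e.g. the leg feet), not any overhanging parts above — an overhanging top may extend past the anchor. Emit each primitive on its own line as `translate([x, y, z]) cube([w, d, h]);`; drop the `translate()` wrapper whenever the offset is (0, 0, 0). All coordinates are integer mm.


translate([407, 309, 434]) cube([520, 447, 20]);
translate([407, 309, 0]) cube([33, 33, 434]);
translate([894, 309, 0]) cube([33, 33, 434]);
translate([407, 723, 0]) cube([33, 33, 434]);
translate([894, 723, 0]) cube([33, 33, 434]);
translate([407, 728, 454]) cube([520, 28, 389]);


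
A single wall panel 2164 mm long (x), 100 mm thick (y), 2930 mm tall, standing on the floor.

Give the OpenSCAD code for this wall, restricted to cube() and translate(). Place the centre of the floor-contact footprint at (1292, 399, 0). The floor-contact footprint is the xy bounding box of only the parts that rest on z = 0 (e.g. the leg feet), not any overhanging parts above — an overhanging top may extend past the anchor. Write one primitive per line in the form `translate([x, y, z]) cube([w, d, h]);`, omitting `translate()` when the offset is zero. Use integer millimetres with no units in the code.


translate([210, 349, 0]) cube([2164, 100, 2930]);


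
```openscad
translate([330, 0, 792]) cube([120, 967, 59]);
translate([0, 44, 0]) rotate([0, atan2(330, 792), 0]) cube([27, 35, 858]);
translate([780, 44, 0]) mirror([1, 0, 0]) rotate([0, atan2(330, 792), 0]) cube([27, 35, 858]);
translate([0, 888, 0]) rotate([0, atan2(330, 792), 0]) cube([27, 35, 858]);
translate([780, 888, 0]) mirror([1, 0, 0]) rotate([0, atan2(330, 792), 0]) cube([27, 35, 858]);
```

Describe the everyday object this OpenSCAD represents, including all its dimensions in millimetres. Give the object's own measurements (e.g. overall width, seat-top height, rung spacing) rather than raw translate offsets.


A sawhorse. A 120×967×59 mm beam (x, y, z) sits on two A-frame leg pairs. Each pair is two raked legs of 27×35 mm section (35 mm along y) splaying symmetrically in x. Each leg rises 792 mm vertically over 330 mm of horizontal reach and is 858 mm long along its own axis. Every leg's outer bottom edge rests on the floor and its outer top edge meets a bottom edge of the beam — the left legs (tilting toward +x) meet the beam's −x bottom edge, the right legs (their mirror images, tilting toward −x) meet its +x bottom edge — so the leg tops tuck under the beam, the beam's underside is 792 mm above the floor, and the feet are 780 mm apart outside-to-outside with the beam centred between them. The two leg pairs are set in 44 mm from either end of the beam.


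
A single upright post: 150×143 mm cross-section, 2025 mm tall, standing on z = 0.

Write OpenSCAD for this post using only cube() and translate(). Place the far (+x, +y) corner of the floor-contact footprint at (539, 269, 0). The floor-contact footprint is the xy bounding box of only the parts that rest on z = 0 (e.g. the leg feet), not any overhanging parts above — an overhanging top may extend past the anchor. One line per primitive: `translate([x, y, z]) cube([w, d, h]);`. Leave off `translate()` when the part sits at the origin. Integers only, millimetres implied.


translate([389, 126, 0]) cube([150, 143, 2025]);


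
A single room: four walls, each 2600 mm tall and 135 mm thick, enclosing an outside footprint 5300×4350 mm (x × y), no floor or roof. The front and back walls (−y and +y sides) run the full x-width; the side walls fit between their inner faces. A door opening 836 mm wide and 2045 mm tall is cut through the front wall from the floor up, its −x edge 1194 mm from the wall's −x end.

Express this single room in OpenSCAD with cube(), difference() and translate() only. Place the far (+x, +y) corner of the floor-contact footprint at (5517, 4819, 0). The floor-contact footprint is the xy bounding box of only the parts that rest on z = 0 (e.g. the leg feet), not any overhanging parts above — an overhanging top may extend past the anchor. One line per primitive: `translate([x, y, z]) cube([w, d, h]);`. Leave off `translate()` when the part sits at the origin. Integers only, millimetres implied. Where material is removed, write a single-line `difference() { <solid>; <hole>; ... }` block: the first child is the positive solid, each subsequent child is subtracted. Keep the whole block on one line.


difference() { translate([217, 469, 0]) cube([5300, 135, 2600]); translate([1411, 469, 0]) cube([836, 135, 2045]); }
translate([217, 4684, 0]) cube([5300, 135, 2600]);
translate([217, 604, 0]) cube([135, 4080, 2600]);
translate([5382, 604, 0]) cube([135, 4080, 2600]);


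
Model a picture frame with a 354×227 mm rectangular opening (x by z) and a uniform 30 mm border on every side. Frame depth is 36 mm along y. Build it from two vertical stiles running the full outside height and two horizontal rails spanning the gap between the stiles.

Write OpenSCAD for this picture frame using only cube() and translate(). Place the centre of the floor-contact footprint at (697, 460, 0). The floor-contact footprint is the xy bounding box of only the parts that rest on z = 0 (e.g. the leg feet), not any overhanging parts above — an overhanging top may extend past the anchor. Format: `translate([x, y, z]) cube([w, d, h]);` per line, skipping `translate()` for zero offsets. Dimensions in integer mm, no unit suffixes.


translate([490, 442, 0]) cube([30, 36, 287]);
translate([874, 442, 0]) cube([30, 36, 287]);
translate([520, 442, 0]) cube([354, 36, 30]);
translate([520, 442, 257]) cube([354, 36, 30]);


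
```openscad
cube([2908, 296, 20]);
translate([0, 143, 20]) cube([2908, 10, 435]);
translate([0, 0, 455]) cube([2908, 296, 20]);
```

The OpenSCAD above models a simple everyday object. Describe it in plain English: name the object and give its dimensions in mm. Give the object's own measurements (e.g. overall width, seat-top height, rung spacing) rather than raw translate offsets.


An I-beam lying along x, 2908 mm long. Overall section height 475 mm. Two flanges 296 mm wide (y) and 20 mm thick, one on the floor and one at the top; a web 10 mm thick runs between them, centred on the flange width.


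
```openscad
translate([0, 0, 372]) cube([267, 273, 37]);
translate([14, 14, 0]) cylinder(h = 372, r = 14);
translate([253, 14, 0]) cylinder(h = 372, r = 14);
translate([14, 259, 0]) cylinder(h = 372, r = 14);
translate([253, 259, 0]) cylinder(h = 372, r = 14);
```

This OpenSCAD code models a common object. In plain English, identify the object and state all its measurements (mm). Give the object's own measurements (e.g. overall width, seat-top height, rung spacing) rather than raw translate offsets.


A four-legged stool. The seat is a 267×273×37 mm slab whose top surface is at z = 409 mm; four round legs, each 28 mm in diameter, run from the floor (z = 0) to the underside of the seat, each leg's axis is inset half a diameter from the nearest pair of seat edges (so the leg's bounding box is flush with the corner).


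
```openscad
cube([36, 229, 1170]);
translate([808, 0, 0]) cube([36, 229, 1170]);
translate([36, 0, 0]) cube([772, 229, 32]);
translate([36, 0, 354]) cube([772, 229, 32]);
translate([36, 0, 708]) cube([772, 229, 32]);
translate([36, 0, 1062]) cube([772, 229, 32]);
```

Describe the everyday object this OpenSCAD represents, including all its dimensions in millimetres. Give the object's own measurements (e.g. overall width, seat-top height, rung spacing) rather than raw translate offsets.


An open bookshelf. Two side panels, each 36 mm thick, 229 mm deep and 1170 mm tall, stand 844 mm apart (outside-to-outside). Between them sit 4 shelves, each 32 mm thick and 229 mm deep, spanning the full gap between the sides. The bottom shelf rests on the floor (its underside at z = 0) and the clear gap between one shelf's top and the next shelf's underside is 322 mm.


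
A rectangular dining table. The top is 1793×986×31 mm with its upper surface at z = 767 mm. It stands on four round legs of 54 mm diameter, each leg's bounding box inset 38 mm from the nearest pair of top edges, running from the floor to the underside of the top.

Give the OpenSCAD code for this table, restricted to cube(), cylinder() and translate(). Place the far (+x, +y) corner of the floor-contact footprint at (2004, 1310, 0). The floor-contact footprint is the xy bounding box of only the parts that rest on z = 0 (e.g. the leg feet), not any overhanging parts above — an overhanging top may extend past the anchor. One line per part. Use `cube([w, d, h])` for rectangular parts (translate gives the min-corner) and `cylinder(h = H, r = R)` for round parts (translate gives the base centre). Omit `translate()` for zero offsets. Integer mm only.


// leg_h = 767 - 31 = 736
translate([249, 362, 736]) cube([1793, 986, 31]);
translate([314, 427, 0]) cylinder(h = 736, r = 27);
translate([1977, 427, 0]) cylinder(h = 736, r = 27);
translate([314, 1283, 0]) cylinder(h = 736, r = 27);
translate([1977, 1283, 0]) cylinder(h = 736, r = 27);


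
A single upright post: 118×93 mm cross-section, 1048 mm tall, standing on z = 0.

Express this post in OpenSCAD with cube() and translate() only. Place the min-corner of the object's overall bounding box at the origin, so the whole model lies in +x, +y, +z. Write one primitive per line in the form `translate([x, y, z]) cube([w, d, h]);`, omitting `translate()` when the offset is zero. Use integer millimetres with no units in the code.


cube([118, 93, 1048]);


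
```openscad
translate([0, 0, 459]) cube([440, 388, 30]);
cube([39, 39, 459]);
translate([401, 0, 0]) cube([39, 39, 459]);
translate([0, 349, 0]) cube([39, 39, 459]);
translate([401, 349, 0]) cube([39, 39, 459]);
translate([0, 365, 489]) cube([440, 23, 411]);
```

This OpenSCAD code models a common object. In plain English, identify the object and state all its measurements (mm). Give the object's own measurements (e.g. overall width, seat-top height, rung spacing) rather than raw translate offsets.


A chair. The seat is a 440×388×30 mm slab with its top at z = 489 mm, on four 39×39 mm corner legs (flush with the seat edges, standing on z = 0). A flat backrest 23 mm thick, 411 mm tall, spans the full seat width and rises from the seat top along its +y edge, rear face flush with the rear of the seat.


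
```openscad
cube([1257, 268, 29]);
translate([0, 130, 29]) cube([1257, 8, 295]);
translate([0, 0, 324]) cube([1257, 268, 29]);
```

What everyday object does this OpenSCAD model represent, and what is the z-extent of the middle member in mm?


An I-beam. The web height is 295 mm.

Two wide flanges with a thin centred web — an I-beam. Overall 353 mm minus two 29 mm flanges gives a web of 353 − 2·29 = 295 mm.


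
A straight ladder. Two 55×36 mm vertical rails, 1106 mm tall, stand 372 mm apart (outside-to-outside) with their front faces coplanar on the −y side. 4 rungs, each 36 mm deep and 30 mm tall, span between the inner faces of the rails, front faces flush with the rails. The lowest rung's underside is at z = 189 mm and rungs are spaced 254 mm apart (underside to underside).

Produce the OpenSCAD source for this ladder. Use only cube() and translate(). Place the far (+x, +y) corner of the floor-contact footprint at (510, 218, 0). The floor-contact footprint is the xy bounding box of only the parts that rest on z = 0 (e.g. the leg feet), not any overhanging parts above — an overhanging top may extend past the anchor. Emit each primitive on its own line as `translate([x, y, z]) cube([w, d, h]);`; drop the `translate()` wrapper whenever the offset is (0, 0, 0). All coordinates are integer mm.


translate([138, 182, 0]) cube([55, 36, 1106]);
translate([455, 182, 0]) cube([55, 36, 1106]);
translate([193, 182, 189]) cube([262, 36, 30]);
translate([193, 182, 443]) cube([262, 36, 30]);
translate([193, 182, 697]) cube([262, 36, 30]);
translate([193, 182, 951]) cube([262, 36, 30]);


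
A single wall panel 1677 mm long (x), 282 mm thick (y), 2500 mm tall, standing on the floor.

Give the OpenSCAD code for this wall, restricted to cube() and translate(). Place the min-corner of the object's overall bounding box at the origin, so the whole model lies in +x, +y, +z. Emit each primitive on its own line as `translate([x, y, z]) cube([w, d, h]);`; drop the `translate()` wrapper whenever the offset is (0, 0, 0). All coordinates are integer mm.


cube([1677, 282, 2500]);


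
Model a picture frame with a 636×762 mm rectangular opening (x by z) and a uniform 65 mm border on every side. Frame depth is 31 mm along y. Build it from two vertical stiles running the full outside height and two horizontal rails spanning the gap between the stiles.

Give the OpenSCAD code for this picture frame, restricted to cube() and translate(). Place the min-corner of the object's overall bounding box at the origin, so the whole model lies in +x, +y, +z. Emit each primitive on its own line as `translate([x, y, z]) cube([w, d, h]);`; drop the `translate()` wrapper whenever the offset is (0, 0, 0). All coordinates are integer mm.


cube([65, 31, 892]);
translate([701, 0, 0]) cube([65, 31, 892]);
translate([65, 0, 0]) cube([636, 31, 65]);
translate([65, 0, 827]) cube([636, 31, 65]);


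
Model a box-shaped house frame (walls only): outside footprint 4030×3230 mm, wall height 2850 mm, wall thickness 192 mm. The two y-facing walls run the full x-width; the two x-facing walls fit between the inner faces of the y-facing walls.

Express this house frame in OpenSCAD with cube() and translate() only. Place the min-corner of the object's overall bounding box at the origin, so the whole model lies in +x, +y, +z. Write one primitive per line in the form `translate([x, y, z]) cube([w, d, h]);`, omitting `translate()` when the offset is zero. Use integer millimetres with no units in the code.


cube([4030, 192, 2850]);
translate([0, 3038, 0]) cube([4030, 192, 2850]);
translate([0, 192, 0]) cube([192, 2846, 2850]);
translate([3838, 192, 0]) cube([192, 2846, 2850]);
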